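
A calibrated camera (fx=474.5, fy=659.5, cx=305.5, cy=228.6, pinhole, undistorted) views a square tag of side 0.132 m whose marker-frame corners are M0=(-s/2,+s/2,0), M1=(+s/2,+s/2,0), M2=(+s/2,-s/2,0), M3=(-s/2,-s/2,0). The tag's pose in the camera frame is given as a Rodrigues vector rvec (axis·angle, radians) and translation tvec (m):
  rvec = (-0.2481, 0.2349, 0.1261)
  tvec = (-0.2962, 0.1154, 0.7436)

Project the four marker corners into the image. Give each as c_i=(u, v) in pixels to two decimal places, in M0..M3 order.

Intrinsics K: fx=474.5, fy=659.5, cx=305.5, cy=228.6
Marker side s = 0.132 m; corners in marker frame (Z=0):
  M0 = (-0.0660, +0.0660, 0)
  M1 = (+0.0660, +0.0660, 0)
  M2 = (+0.0660, -0.0660, 0)
  M3 = (-0.0660, -0.0660, 0)
rvec = (-0.2481, 0.2349, 0.1261), |rvec| = θ = 0.36419 rad = 20.866°
Rodrigues: sinθ=0.35619, 1−cosθ=0.06559; R = I + sinθ·[k]× + (1−cosθ)·[k]×²:
    [+0.96485 -0.15215 +0.21427]
    [+0.09451 +0.96170 +0.25730]
    [-0.24521 -0.22800 +0.94228]
t = (-0.2962, 0.1154, 0.7436) m
M0: Pc = R·M0+t = (-0.36992, +0.17263, +0.74474); u = 474.5·(-0.36992)/0.74474 + 305.5 = 69.8083, v = 659.5·(+0.17263)/0.74474 + 228.6 = 381.4761
M1: Pc = R·M1+t = (-0.24256, +0.18511, +0.71237); u = 474.5·(-0.24256)/0.71237 + 305.5 = 143.9324, v = 659.5·(+0.18511)/0.71237 + 228.6 = 399.9722
M2: Pc = R·M2+t = (-0.22248, +0.05817, +0.74246); u = 474.5·(-0.22248)/0.74246 + 305.5 = 163.3170, v = 659.5·(+0.05817)/0.74246 + 228.6 = 280.2662
M3: Pc = R·M3+t = (-0.34984, +0.04569, +0.77483); u = 474.5·(-0.34984)/0.77483 + 305.5 = 91.2623, v = 659.5·(+0.04569)/0.77483 + 228.6 = 267.4892

c0=(69.81, 381.48) c1=(143.93, 399.97) c2=(163.32, 280.27) c3=(91.26, 267.49)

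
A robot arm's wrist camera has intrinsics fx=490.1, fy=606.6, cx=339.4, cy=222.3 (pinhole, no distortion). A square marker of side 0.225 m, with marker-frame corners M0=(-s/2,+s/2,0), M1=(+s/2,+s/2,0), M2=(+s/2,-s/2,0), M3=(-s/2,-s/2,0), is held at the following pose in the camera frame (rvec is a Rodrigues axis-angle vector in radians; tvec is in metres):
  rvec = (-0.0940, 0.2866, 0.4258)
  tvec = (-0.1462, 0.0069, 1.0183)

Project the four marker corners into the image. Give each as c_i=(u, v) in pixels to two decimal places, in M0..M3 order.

Intrinsics K: fx=490.1, fy=606.6, cx=339.4, cy=222.3
Marker side s = 0.225 m; corners in marker frame (Z=0):
  M0 = (-0.1125, +0.1125, 0)
  M1 = (+0.1125, +0.1125, 0)
  M2 = (+0.1125, -0.1125, 0)
  M3 = (-0.1125, -0.1125, 0)
rvec = (-0.0940, 0.2866, 0.4258), |rvec| = θ = 0.52181 rad = 29.897°
Rodrigues: sinθ=0.49845, 1−cosθ=0.13308; R = I + sinθ·[k]× + (1−cosθ)·[k]×²:
    [+0.87124 -0.41991 +0.25421]
    [+0.39357 +0.90707 +0.14944]
    [-0.29333 -0.03015 +0.95554]
t = (-0.1462, 0.0069, 1.0183) m
M0: Pc = R·M0+t = (-0.29145, +0.06467, +1.04791); u = 490.1·(-0.29145)/1.04791 + 339.4 = 203.0889, v = 606.6·(+0.06467)/1.04791 + 222.3 = 259.7344
M1: Pc = R·M1+t = (-0.09542, +0.15322, +0.98191); u = 490.1·(-0.09542)/0.98191 + 339.4 = 291.7705, v = 606.6·(+0.15322)/0.98191 + 222.3 = 316.9568
M2: Pc = R·M2+t = (-0.00095, -0.05087, +0.98869); u = 490.1·(-0.00095)/0.98869 + 339.4 = 338.9310, v = 606.6·(-0.05087)/0.98869 + 222.3 = 191.0904
M3: Pc = R·M3+t = (-0.19698, -0.13942, +1.05469); u = 490.1·(-0.19698)/1.05469 + 339.4 = 247.8685, v = 606.6·(-0.13942)/1.05469 + 222.3 = 142.1123

c0=(203.09, 259.73) c1=(291.77, 316.96) c2=(338.93, 191.09) c3=(247.87, 142.11)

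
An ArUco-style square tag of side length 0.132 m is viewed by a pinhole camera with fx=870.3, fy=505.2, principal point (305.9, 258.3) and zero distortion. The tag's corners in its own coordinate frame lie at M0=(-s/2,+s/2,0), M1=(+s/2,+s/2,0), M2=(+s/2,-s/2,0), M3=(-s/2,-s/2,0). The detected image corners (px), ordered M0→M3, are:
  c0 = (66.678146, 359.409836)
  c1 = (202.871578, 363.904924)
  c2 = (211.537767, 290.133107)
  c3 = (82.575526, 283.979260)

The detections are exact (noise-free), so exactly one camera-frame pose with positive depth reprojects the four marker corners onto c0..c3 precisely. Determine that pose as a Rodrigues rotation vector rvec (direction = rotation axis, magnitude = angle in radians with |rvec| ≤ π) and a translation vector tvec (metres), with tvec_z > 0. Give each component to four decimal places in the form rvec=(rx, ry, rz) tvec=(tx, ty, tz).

rvec=(-0.3507, -0.1886, 0.0621) tvec=(-0.1655, 0.1133, 0.8787)

Intrinsics K: fx=870.3, fy=505.2, cx=305.9, cy=258.3
Marker side s = 0.132 m; corners in marker frame (Z=0):
  M0 = (-0.0660, +0.0660, 0)
  M1 = (+0.0660, +0.0660, 0)
  M2 = (+0.0660, -0.0660, 0)
  M3 = (-0.0660, -0.0660, 0)
Detected image corners:
  c0 = (66.678146, 359.409836) px
  c1 = (202.871578, 363.904924) px
  c2 = (211.537767, 290.133107) px
  c3 = (82.575526, 283.979260) px
Planar DLT: solve 8×8 A·h = b for H (H[2,2]=1):
  H  [+1031.37294 -148.34840 +141.93615]
  H  [+104.28166 +436.96194 +323.41894]
  H  [+0.19664 -0.39499 +1.00000]
B = K⁻¹H; ‖b₁‖=1.138089, ‖b₂‖=1.138089; λ = 2/(‖b₁‖+‖b₂‖) = 0.878666, sign → tz>0 ⇒ λ=+0.878666
r₁ = λ·B[:,0] = (+0.98056,+0.09303,+0.17278); r₂ = λ·B[:,1] = (-0.02779,+0.93743,-0.34706)
r₃ = r₁×r₂ = (-0.19426,+0.33551,+0.92179); SVD([r₁ r₂ r₃]) → R = UVᵀ:
  R  [+0.98056 -0.02779 -0.19426]
  R  [+0.09303 +0.93743 +0.33551]
  R  [+0.17278 -0.34706 +0.92179]
t = (-0.16554, +0.11326, +0.87867) m
tr R = 2.839776; θ = arccos((tr R − 1)/2) = 0.403001 rad = 23.090°
axis k = ((R−Rᵀ)₃₂, (R−Rᵀ)₁₃, (R−Rᵀ)₂₁) / (2 sinθ) = (-0.870232, -0.467942, +0.154034)
rvec = θ·k = (-0.350704, -0.188581, +0.062076)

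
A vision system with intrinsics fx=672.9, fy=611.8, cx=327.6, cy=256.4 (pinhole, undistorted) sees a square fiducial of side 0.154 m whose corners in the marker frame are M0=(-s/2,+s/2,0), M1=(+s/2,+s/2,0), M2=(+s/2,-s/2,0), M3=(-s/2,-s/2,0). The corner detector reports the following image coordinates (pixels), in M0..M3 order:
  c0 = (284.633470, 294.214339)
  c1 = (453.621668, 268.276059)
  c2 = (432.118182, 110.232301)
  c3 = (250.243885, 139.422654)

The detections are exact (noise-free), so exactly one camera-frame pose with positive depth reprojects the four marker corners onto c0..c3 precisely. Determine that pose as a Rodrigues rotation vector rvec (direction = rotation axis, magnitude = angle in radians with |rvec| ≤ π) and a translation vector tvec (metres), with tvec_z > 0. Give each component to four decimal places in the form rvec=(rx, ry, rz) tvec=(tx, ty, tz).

rvec=(0.2887, 0.0045, -0.1717) tvec=(0.0241, -0.0481, 0.5836)

Intrinsics K: fx=672.9, fy=611.8, cx=327.6, cy=256.4
Marker side s = 0.154 m; corners in marker frame (Z=0):
  M0 = (-0.0770, +0.0770, 0)
  M1 = (+0.0770, +0.0770, 0)
  M2 = (+0.0770, -0.0770, 0)
  M3 = (-0.0770, -0.0770, 0)
Detected image corners:
  c0 = (284.633470, 294.214339) px
  c1 = (453.621668, 268.276059) px
  c2 = (432.118182, 110.232301) px
  c3 = (250.243885, 139.422654) px
Planar DLT: solve 8×8 A·h = b for H (H[2,2]=1):
  H  [+1119.99995 +353.83371 +355.34125]
  H  [-188.65765 +1114.10507 +206.00885]
  H  [-0.04956 +0.48487 +1.00000]
B = K⁻¹H; ‖b₁‖=1.713599, ‖b₂‖=1.713599; λ = 2/(‖b₁‖+‖b₂‖) = 0.583567, sign → tz>0 ⇒ λ=+0.583567
r₁ = λ·B[:,0] = (+0.98539,-0.16783,-0.02892); r₂ = λ·B[:,1] = (+0.16910,+0.94411,+0.28295)
r₃ = r₁×r₂ = (-0.02018,-0.28371,+0.95870); SVD([r₁ r₂ r₃]) → R = UVᵀ:
  R  [+0.98539 +0.16910 -0.02018]
  R  [-0.16783 +0.94411 -0.28371]
  R  [-0.02892 +0.28295 +0.95870]
t = (+0.02406, -0.04807, +0.58357) m
tr R = 2.888198; θ = arccos((tr R − 1)/2) = 0.335946 rad = 19.248°
axis k = ((R−Rᵀ)₃₂, (R−Rᵀ)₁₃, (R−Rᵀ)₂₁) / (2 sinθ) = (+0.859461, +0.013256, -0.511030)
rvec = θ·k = (+0.288732, +0.004453, -0.171678)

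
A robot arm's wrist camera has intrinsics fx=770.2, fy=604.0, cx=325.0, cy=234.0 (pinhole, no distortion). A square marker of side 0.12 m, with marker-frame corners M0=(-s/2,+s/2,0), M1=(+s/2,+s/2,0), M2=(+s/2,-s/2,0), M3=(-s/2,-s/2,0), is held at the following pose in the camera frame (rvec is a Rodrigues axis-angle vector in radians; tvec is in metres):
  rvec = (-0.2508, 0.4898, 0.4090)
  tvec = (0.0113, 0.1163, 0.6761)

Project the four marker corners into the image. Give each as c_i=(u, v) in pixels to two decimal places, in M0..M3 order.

c0=(255.31, 364.25) c1=(365.27, 412.75) c2=(425.98, 309.77) c3=(313.41, 271.05)

Intrinsics K: fx=770.2, fy=604.0, cx=325.0, cy=234.0
Marker side s = 0.12 m; corners in marker frame (Z=0):
  M0 = (-0.0600, +0.0600, 0)
  M1 = (+0.0600, +0.0600, 0)
  M2 = (+0.0600, -0.0600, 0)
  M3 = (-0.0600, -0.0600, 0)
rvec = (-0.2508, 0.4898, 0.4090), |rvec| = θ = 0.68563 rad = 39.284°
Rodrigues: sinθ=0.63316, 1−cosθ=0.22598; R = I + sinθ·[k]× + (1−cosθ)·[k]×²:
    [+0.80426 -0.43675 +0.40301]
    [+0.31865 +0.88935 +0.32791]
    [-0.50163 -0.13531 +0.85444]
t = (0.0113, 0.1163, 0.6761) m
M0: Pc = R·M0+t = (-0.06316, +0.15054, +0.69808); u = 770.2·(-0.06316)/0.69808 + 325.0 = 255.3140, v = 604.0·(+0.15054)/0.69808 + 234.0 = 364.2536
M1: Pc = R·M1+t = (+0.03335, +0.18878, +0.63788); u = 770.2·(+0.03335)/0.63788 + 325.0 = 365.2682, v = 604.0·(+0.18878)/0.63788 + 234.0 = 412.7519
M2: Pc = R·M2+t = (+0.08576, +0.08206, +0.65412); u = 770.2·(+0.08576)/0.65412 + 325.0 = 425.9797, v = 604.0·(+0.08206)/0.65412 + 234.0 = 309.7705
M3: Pc = R·M3+t = (-0.01075, +0.04382, +0.71432); u = 770.2·(-0.01075)/0.71432 + 325.0 = 313.4086, v = 604.0·(+0.04382)/0.71432 + 234.0 = 271.0528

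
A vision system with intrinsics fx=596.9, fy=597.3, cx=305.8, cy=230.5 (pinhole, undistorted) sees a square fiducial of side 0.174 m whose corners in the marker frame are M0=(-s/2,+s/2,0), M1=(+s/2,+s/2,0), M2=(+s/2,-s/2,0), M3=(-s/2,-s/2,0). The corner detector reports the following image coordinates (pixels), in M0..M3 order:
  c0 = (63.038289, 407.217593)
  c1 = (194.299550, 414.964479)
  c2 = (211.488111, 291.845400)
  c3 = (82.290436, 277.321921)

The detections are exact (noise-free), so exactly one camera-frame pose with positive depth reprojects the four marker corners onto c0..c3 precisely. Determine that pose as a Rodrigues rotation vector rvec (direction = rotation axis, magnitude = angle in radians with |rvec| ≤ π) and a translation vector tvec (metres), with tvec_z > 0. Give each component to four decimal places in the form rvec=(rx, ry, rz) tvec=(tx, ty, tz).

rvec=(-0.0214, -0.2613, 0.1375) tvec=(-0.2285, 0.1610, 0.8205)

Intrinsics K: fx=596.9, fy=597.3, cx=305.8, cy=230.5
Marker side s = 0.174 m; corners in marker frame (Z=0):
  M0 = (-0.0870, +0.0870, 0)
  M1 = (+0.0870, +0.0870, 0)
  M2 = (+0.0870, -0.0870, 0)
  M3 = (-0.0870, -0.0870, 0)
Detected image corners:
  c0 = (63.038289, 407.217593) px
  c1 = (194.299550, 414.964479) px
  c2 = (211.488111, 291.845400) px
  c3 = (82.290436, 277.321921) px
Planar DLT: solve 8×8 A·h = b for H (H[2,2]=1):
  H  [+791.41173 -111.08607 +139.58431]
  H  [+172.61071 +710.03364 +347.72758]
  H  [+0.31203 -0.04741 +1.00000]
B = K⁻¹H; ‖b₁‖=1.218756, ‖b₂‖=1.218756; λ = 2/(‖b₁‖+‖b₂‖) = 0.820509, sign → tz>0 ⇒ λ=+0.820509
r₁ = λ·B[:,0] = (+0.95672,+0.13832,+0.25602); r₂ = λ·B[:,1] = (-0.13277,+0.99038,-0.03890)
r₃ = r₁×r₂ = (-0.25894,+0.00323,+0.96589); SVD([r₁ r₂ r₃]) → R = UVᵀ:
  R  [+0.95672 -0.13277 -0.25894]
  R  [+0.13832 +0.99038 +0.00323]
  R  [+0.25602 -0.03890 +0.96589]
t = (-0.22848, +0.16104, +0.82051) m
tr R = 2.912995; θ = arccos((tr R − 1)/2) = 0.296045 rad = 16.962°
axis k = ((R−Rᵀ)₃₂, (R−Rᵀ)₁₃, (R−Rᵀ)₂₁) / (2 sinθ) = (-0.072201, -0.882571, +0.464602)
rvec = θ·k = (-0.021375, -0.261281, +0.137543)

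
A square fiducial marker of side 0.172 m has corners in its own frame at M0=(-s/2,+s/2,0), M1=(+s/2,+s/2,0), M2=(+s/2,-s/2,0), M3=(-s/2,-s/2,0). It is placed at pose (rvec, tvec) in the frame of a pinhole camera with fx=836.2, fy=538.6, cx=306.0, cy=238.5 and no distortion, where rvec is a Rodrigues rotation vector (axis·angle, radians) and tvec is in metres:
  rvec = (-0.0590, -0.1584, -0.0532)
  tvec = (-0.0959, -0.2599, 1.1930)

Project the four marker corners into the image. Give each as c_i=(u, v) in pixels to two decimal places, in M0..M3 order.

c0=(180.89, 160.54) c1=(301.72, 158.60) c2=(294.92, 82.98) c3=(174.88, 83.16)

Intrinsics K: fx=836.2, fy=538.6, cx=306.0, cy=238.5
Marker side s = 0.172 m; corners in marker frame (Z=0):
  M0 = (-0.0860, +0.0860, 0)
  M1 = (+0.0860, +0.0860, 0)
  M2 = (+0.0860, -0.0860, 0)
  M3 = (-0.0860, -0.0860, 0)
rvec = (-0.0590, -0.1584, -0.0532), |rvec| = θ = 0.17721 rad = 10.153°
Rodrigues: sinθ=0.17628, 1−cosθ=0.01566; R = I + sinθ·[k]× + (1−cosθ)·[k]×²:
    [+0.98608 +0.05758 -0.15601]
    [-0.04826 +0.99685 +0.06289]
    [+0.15914 -0.05449 +0.98575]
t = (-0.0959, -0.2599, 1.1930) m
M0: Pc = R·M0+t = (-0.17575, -0.17002, +1.17463); u = 836.2·(-0.17575)/1.17463 + 306.0 = 180.8859, v = 538.6·(-0.17002)/1.17463 + 238.5 = 160.5410
M1: Pc = R·M1+t = (-0.00615, -0.17832, +1.20200); u = 836.2·(-0.00615)/1.20200 + 306.0 = 301.7248, v = 538.6·(-0.17832)/1.20200 + 238.5 = 158.5967
M2: Pc = R·M2+t = (-0.01605, -0.34978, +1.21137); u = 836.2·(-0.01605)/1.21137 + 306.0 = 294.9211, v = 538.6·(-0.34978)/1.21137 + 238.5 = 82.9810
M3: Pc = R·M3+t = (-0.18565, -0.34148, +1.18400); u = 836.2·(-0.18565)/1.18400 + 306.0 = 174.8814, v = 538.6·(-0.34148)/1.18400 + 238.5 = 83.1618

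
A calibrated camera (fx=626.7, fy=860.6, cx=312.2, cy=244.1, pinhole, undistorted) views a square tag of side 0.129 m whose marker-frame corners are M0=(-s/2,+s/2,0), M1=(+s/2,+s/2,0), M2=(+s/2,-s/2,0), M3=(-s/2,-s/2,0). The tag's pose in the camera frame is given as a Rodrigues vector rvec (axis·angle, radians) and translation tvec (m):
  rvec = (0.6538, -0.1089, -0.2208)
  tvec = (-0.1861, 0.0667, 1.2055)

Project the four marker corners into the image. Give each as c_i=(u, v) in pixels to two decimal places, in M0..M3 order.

c0=(192.30, 335.33) c1=(255.63, 313.90) c2=(240.09, 245.30) c3=(172.41, 267.95)

Intrinsics K: fx=626.7, fy=860.6, cx=312.2, cy=244.1
Marker side s = 0.129 m; corners in marker frame (Z=0):
  M0 = (-0.0645, +0.0645, 0)
  M1 = (+0.0645, +0.0645, 0)
  M2 = (+0.0645, -0.0645, 0)
  M3 = (-0.0645, -0.0645, 0)
rvec = (0.6538, -0.1089, -0.2208), |rvec| = θ = 0.69862 rad = 40.028°
Rodrigues: sinθ=0.64316, 1−cosθ=0.23427; R = I + sinθ·[k]× + (1−cosθ)·[k]×²:
    [+0.97091 +0.16910 -0.16955]
    [-0.23745 +0.77142 -0.59036]
    [+0.03096 +0.61344 +0.78913]
t = (-0.1861, 0.0667, 1.2055) m
M0: Pc = R·M0+t = (-0.23782, +0.13177, +1.24307); u = 626.7·(-0.23782)/1.24307 + 312.2 = 192.3035, v = 860.6·(+0.13177)/1.24307 + 244.1 = 335.3283
M1: Pc = R·M1+t = (-0.11257, +0.10114, +1.24706); u = 626.7·(-0.11257)/1.24706 + 312.2 = 255.6292, v = 860.6·(+0.10114)/1.24706 + 244.1 = 313.8979
M2: Pc = R·M2+t = (-0.13438, +0.00163, +1.16793); u = 626.7·(-0.13438)/1.16793 + 312.2 = 240.0912, v = 860.6·(+0.00163)/1.16793 + 244.1 = 245.2994
M3: Pc = R·M3+t = (-0.25963, +0.03226, +1.16394); u = 626.7·(-0.25963)/1.16394 + 312.2 = 172.4068, v = 860.6·(+0.03226)/1.16394 + 244.1 = 267.9515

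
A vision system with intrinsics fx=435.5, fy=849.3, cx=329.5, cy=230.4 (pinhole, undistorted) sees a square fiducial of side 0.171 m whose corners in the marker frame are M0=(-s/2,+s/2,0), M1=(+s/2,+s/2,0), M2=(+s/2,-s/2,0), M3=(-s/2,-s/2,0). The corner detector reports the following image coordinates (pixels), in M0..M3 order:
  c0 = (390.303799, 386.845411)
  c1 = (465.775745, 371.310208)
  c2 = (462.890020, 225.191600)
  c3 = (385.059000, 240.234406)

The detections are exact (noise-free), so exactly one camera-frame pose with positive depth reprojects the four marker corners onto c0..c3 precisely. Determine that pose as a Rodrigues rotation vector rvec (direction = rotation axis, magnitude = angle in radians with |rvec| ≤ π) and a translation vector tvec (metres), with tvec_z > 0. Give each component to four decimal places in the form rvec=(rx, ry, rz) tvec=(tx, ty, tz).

rvec=(0.1696, -0.0450, -0.0945) tvec=(0.2128, 0.0864, 0.9586)

Intrinsics K: fx=435.5, fy=849.3, cx=329.5, cy=230.4
Marker side s = 0.171 m; corners in marker frame (Z=0):
  M0 = (-0.0855, +0.0855, 0)
  M1 = (+0.0855, +0.0855, 0)
  M2 = (+0.0855, -0.0855, 0)
  M3 = (-0.0855, -0.0855, 0)
Detected image corners:
  c0 = (390.303799, 386.845411) px
  c1 = (465.775745, 371.310208) px
  c2 = (462.890020, 225.191600) px
  c3 = (385.059000, 240.234406) px
Planar DLT: solve 8×8 A·h = b for H (H[2,2]=1):
  H  [+464.44922 +99.55930 +426.16345]
  H  [-77.72712 +910.36423 +306.98385]
  H  [+0.03826 +0.17795 +1.00000]
B = K⁻¹H; ‖b₁‖=1.043218, ‖b₂‖=1.043218; λ = 2/(‖b₁‖+‖b₂‖) = 0.958572, sign → tz>0 ⇒ λ=+0.958572
r₁ = λ·B[:,0] = (+0.99454,-0.09768,+0.03668); r₂ = λ·B[:,1] = (+0.09008,+0.98122,+0.17058)
r₃ = r₁×r₂ = (-0.05265,-0.16634,+0.98466); SVD([r₁ r₂ r₃]) → R = UVᵀ:
  R  [+0.99454 +0.09008 -0.05265]
  R  [-0.09768 +0.98122 -0.16634]
  R  [+0.03668 +0.17058 +0.98466]
t = (+0.21276, +0.08644, +0.95857) m
tr R = 2.960421; θ = arccos((tr R − 1)/2) = 0.199274 rad = 11.418°
axis k = ((R−Rᵀ)₃₂, (R−Rᵀ)₁₃, (R−Rᵀ)₂₁) / (2 sinθ) = (+0.850999, -0.225621, -0.474232)
rvec = θ·k = (+0.169582, -0.044960, -0.094502)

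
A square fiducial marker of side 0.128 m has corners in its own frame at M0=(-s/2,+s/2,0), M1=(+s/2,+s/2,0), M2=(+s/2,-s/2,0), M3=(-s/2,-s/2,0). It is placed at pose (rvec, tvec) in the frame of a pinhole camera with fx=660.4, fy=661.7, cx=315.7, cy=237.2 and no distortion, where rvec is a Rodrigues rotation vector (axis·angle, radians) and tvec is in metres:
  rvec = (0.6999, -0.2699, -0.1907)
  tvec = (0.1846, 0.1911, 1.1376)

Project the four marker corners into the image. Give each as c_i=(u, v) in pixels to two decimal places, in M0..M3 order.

Intrinsics K: fx=660.4, fy=661.7, cx=315.7, cy=237.2
Marker side s = 0.128 m; corners in marker frame (Z=0):
  M0 = (-0.0640, +0.0640, 0)
  M1 = (+0.0640, +0.0640, 0)
  M2 = (+0.0640, -0.0640, 0)
  M3 = (-0.0640, -0.0640, 0)
rvec = (0.6999, -0.2699, -0.1907), |rvec| = θ = 0.77400 rad = 44.347°
Rodrigues: sinθ=0.69900, 1−cosθ=0.28488; R = I + sinθ·[k]× + (1−cosθ)·[k]×²:
    [+0.94807 +0.08239 -0.30722]
    [-0.26205 +0.74976 -0.60761]
    [+0.18028 +0.65656 +0.73242]
t = (0.1846, 0.1911, 1.1376) m
M0: Pc = R·M0+t = (+0.12920, +0.25586, +1.16808); u = 660.4·(+0.12920)/1.16808 + 315.7 = 388.7442, v = 661.7·(+0.25586)/1.16808 + 237.2 = 382.1384
M1: Pc = R·M1+t = (+0.25055, +0.22231, +1.19116); u = 660.4·(+0.25055)/1.19116 + 315.7 = 454.6092, v = 661.7·(+0.22231)/1.19116 + 237.2 = 360.6974
M2: Pc = R·M2+t = (+0.24000, +0.12634, +1.10712); u = 660.4·(+0.24000)/1.10712 + 315.7 = 458.8627, v = 661.7·(+0.12634)/1.10712 + 237.2 = 312.7130
M3: Pc = R·M3+t = (+0.11865, +0.15989, +1.08404); u = 660.4·(+0.11865)/1.08404 + 315.7 = 387.9821, v = 661.7·(+0.15989)/1.08404 + 237.2 = 334.7948

c0=(388.74, 382.14) c1=(454.61, 360.70) c2=(458.86, 312.71) c3=(387.98, 334.79)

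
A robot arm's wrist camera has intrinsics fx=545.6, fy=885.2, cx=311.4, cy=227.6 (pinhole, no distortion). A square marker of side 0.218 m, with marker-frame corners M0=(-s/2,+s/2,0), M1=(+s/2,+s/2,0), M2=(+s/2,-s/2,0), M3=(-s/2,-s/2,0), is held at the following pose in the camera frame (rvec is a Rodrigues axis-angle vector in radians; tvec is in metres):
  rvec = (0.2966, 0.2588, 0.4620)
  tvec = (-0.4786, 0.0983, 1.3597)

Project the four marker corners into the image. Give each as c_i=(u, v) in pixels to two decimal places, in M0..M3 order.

Intrinsics K: fx=545.6, fy=885.2, cx=311.4, cy=227.6
Marker side s = 0.218 m; corners in marker frame (Z=0):
  M0 = (-0.1090, +0.1090, 0)
  M1 = (+0.1090, +0.1090, 0)
  M2 = (+0.1090, -0.1090, 0)
  M3 = (-0.1090, -0.1090, 0)
rvec = (0.2966, 0.2588, 0.4620), |rvec| = θ = 0.60695 rad = 34.776°
Rodrigues: sinθ=0.57037, 1−cosθ=0.17861; R = I + sinθ·[k]× + (1−cosθ)·[k]×²:
    [+0.86404 -0.39694 +0.30964]
    [+0.47137 +0.85386 -0.22075]
    [-0.17676 +0.33669 +0.92487]
t = (-0.4786, 0.0983, 1.3597) m
M0: Pc = R·M0+t = (-0.61605, +0.13999, +1.41567); u = 545.6·(-0.61605)/1.41567 + 311.4 = 73.9748, v = 885.2·(+0.13999)/1.41567 + 227.6 = 315.1353
M1: Pc = R·M1+t = (-0.42769, +0.24275, +1.37713); u = 545.6·(-0.42769)/1.37713 + 311.4 = 141.9572, v = 885.2·(+0.24275)/1.37713 + 227.6 = 383.6361
M2: Pc = R·M2+t = (-0.34115, +0.05661, +1.30373); u = 545.6·(-0.34115)/1.30373 + 311.4 = 168.6305, v = 885.2·(+0.05661)/1.30373 + 227.6 = 266.0354
M3: Pc = R·M3+t = (-0.52951, -0.04615, +1.34227); u = 545.6·(-0.52951)/1.34227 + 311.4 = 96.1649, v = 885.2·(-0.04615)/1.34227 + 227.6 = 197.1649

c0=(73.97, 315.14) c1=(141.96, 383.64) c2=(168.63, 266.04) c3=(96.16, 197.16)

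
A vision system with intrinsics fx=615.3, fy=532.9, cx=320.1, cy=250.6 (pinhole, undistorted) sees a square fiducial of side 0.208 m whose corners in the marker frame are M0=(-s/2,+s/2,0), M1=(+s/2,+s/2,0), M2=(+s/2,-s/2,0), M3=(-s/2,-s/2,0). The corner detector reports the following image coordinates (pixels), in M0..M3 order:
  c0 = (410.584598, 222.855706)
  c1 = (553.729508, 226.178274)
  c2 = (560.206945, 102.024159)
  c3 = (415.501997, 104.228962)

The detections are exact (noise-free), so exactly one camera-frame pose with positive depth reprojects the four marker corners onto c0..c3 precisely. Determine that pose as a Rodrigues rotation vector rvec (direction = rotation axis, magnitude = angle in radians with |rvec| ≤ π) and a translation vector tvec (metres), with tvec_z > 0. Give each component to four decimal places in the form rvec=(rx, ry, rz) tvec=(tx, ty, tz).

Intrinsics K: fx=615.3, fy=532.9, cx=320.1, cy=250.6
Marker side s = 0.208 m; corners in marker frame (Z=0):
  M0 = (-0.1040, +0.1040, 0)
  M1 = (+0.1040, +0.1040, 0)
  M2 = (+0.1040, -0.1040, 0)
  M3 = (-0.1040, -0.1040, 0)
Detected image corners:
  c0 = (410.584598, 222.855706) px
  c1 = (553.729508, 226.178274) px
  c2 = (560.206945, 102.024159) px
  c3 = (415.501997, 104.228962) px
Planar DLT: solve 8×8 A·h = b for H (H[2,2]=1):
  H  [+585.65895 -6.23831 +483.35303]
  H  [-33.14846 +590.42114 +164.08960]
  H  [-0.21911 +0.04344 +1.00000]
B = K⁻¹H; ‖b₁‖=1.088872, ‖b₂‖=1.088872; λ = 2/(‖b₁‖+‖b₂‖) = 0.918381, sign → tz>0 ⇒ λ=+0.918381
r₁ = λ·B[:,0] = (+0.97883,+0.03750,-0.20123); r₂ = λ·B[:,1] = (-0.03006,+0.99875,+0.03989)
r₃ = r₁×r₂ = (+0.20247,-0.03300,+0.97873); SVD([r₁ r₂ r₃]) → R = UVᵀ:
  R  [+0.97883 -0.03006 +0.20247]
  R  [+0.03750 +0.99875 -0.03300]
  R  [-0.20123 +0.03989 +0.97873]
t = (+0.24367, -0.14909, +0.91838) m
tr R = 2.956309; θ = arccos((tr R − 1)/2) = 0.209406 rad = 11.998°
axis k = ((R−Rᵀ)₃₂, (R−Rᵀ)₁₃, (R−Rᵀ)₂₁) / (2 sinθ) = (+0.175320, +0.971005, +0.162516)
rvec = θ·k = (+0.036713, +0.203334, +0.034032)

rvec=(0.0367, 0.2033, 0.0340) tvec=(0.2437, -0.1491, 0.9184)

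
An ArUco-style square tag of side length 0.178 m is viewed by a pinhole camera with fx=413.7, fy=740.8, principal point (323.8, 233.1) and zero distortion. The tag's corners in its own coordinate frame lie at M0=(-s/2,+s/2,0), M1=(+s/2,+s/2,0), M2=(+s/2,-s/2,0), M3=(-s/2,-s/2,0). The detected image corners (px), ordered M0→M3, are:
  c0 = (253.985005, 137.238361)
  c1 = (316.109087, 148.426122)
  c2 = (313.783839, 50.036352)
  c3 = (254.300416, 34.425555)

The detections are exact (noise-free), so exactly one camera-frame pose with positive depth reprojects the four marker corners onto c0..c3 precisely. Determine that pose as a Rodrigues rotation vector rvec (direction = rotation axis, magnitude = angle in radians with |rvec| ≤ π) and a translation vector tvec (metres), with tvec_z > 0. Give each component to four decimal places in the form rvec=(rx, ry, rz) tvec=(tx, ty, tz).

rvec=(-0.3025, -0.3433, 0.0068) tvec=(-0.1098, -0.2253, 1.1795)

Intrinsics K: fx=413.7, fy=740.8, cx=323.8, cy=233.1
Marker side s = 0.178 m; corners in marker frame (Z=0):
  M0 = (-0.0890, +0.0890, 0)
  M1 = (+0.0890, +0.0890, 0)
  M2 = (+0.0890, -0.0890, 0)
  M3 = (-0.0890, -0.0890, 0)
Detected image corners:
  c0 = (253.985005, 137.238361) px
  c1 = (316.109087, 148.426122) px
  c2 = (313.783839, 50.036352) px
  c3 = (254.300416, 34.425555) px
Planar DLT: solve 8×8 A·h = b for H (H[2,2]=1):
  H  [+421.13472 -64.91119 +285.29139]
  H  [+101.47109 +541.86140 +91.58564]
  H  [+0.28011 -0.24861 +1.00000]
B = K⁻¹H; ‖b₁‖=0.847830, ‖b₂‖=0.847830; λ = 2/(‖b₁‖+‖b₂‖) = 1.179482, sign → tz>0 ⇒ λ=+1.179482
r₁ = λ·B[:,0] = (+0.94209,+0.05760,+0.33039); r₂ = λ·B[:,1] = (+0.04445,+0.95501,-0.29324)
r₃ = r₁×r₂ = (-0.33241,+0.29094,+0.89714); SVD([r₁ r₂ r₃]) → R = UVᵀ:
  R  [+0.94209 +0.04445 -0.33241]
  R  [+0.05760 +0.95501 +0.29094]
  R  [+0.33039 -0.29324 +0.89714]
t = (-0.10979, -0.22532, +1.17948) m
tr R = 2.794230; θ = arccos((tr R − 1)/2) = 0.457601 rad = 26.219°
axis k = ((R−Rᵀ)₃₂, (R−Rᵀ)₁₃, (R−Rᵀ)₂₁) / (2 sinθ) = (-0.661133, -0.750121, +0.014884)
rvec = θ·k = (-0.302535, -0.343256, +0.006811)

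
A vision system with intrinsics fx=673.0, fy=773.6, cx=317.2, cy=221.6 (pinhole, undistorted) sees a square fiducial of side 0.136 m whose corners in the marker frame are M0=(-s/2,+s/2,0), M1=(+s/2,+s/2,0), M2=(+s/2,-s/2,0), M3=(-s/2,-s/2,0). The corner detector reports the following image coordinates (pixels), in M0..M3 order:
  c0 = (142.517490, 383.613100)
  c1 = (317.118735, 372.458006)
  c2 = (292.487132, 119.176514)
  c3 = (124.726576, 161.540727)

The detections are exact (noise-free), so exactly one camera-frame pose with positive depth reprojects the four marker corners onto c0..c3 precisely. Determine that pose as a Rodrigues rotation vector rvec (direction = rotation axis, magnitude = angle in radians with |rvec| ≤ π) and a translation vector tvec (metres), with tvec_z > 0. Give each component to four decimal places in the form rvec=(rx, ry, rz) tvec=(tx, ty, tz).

Intrinsics K: fx=673.0, fy=773.6, cx=317.2, cy=221.6
Marker side s = 0.136 m; corners in marker frame (Z=0):
  M0 = (-0.0680, +0.0680, 0)
  M1 = (+0.0680, +0.0680, 0)
  M2 = (+0.0680, -0.0680, 0)
  M3 = (-0.0680, -0.0680, 0)
Detected image corners:
  c0 = (142.517490, 383.613100) px
  c1 = (317.118735, 372.458006) px
  c2 = (292.487132, 119.176514) px
  c3 = (124.726576, 161.540727) px
Planar DLT: solve 8×8 A·h = b for H (H[2,2]=1):
  H  [+1042.49781 +116.61967 +213.35661]
  H  [-453.37292 +1695.40977 +258.70479]
  H  [-0.98485 -0.17180 +1.00000]
B = K⁻¹H; ‖b₁‖=2.261711, ‖b₂‖=2.261711; λ = 2/(‖b₁‖+‖b₂‖) = 0.442143, sign → tz>0 ⇒ λ=+0.442143
r₁ = λ·B[:,0] = (+0.89013,-0.13439,-0.43544); r₂ = λ·B[:,1] = (+0.11242,+0.99075,-0.07596)
r₃ = r₁×r₂ = (+0.44163,+0.01866,+0.89700); SVD([r₁ r₂ r₃]) → R = UVᵀ:
  R  [+0.89013 +0.11242 +0.44163]
  R  [-0.13439 +0.99075 +0.01866]
  R  [-0.43544 -0.07596 +0.89700]
t = (-0.06822, +0.02121, +0.44214) m
tr R = 2.777886; θ = arccos((tr R − 1)/2) = 0.475764 rad = 27.259°
axis k = ((R−Rᵀ)₃₂, (R−Rᵀ)₁₃, (R−Rᵀ)₂₁) / (2 sinθ) = (-0.103298, +0.957465, -0.269427)
rvec = θ·k = (-0.049145, +0.455527, -0.128184)

rvec=(-0.0491, 0.4555, -0.1282) tvec=(-0.0682, 0.0212, 0.4421)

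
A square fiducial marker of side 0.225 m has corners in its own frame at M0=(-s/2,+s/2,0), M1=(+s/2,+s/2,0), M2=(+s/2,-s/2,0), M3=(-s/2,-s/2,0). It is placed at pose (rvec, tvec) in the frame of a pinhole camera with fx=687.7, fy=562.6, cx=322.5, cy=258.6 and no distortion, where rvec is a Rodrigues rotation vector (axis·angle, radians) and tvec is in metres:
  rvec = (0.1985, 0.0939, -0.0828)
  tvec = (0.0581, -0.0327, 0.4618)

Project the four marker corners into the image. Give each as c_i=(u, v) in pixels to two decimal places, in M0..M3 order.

c0=(262.40, 355.68) c1=(584.69, 340.85) c2=(578.27, 60.71) c3=(225.33, 91.10)

Intrinsics K: fx=687.7, fy=562.6, cx=322.5, cy=258.6
Marker side s = 0.225 m; corners in marker frame (Z=0):
  M0 = (-0.1125, +0.1125, 0)
  M1 = (+0.1125, +0.1125, 0)
  M2 = (+0.1125, -0.1125, 0)
  M3 = (-0.1125, -0.1125, 0)
rvec = (0.1985, 0.0939, -0.0828), |rvec| = θ = 0.23468 rad = 13.446°
Rodrigues: sinθ=0.23253, 1−cosθ=0.02741; R = I + sinθ·[k]× + (1−cosθ)·[k]×²:
    [+0.99220 +0.09132 +0.08486]
    [-0.07277 +0.97698 -0.20055]
    [-0.10122 +0.19281 +0.97600]
t = (0.0581, -0.0327, 0.4618) m
M0: Pc = R·M0+t = (-0.04325, +0.08540, +0.49488); u = 687.7·(-0.04325)/0.49488 + 322.5 = 262.3997, v = 562.6·(+0.08540)/0.49488 + 258.6 = 355.6819
M1: Pc = R·M1+t = (+0.18000, +0.06902, +0.47210); u = 687.7·(+0.18000)/0.47210 + 322.5 = 584.6945, v = 562.6·(+0.06902)/0.47210 + 258.6 = 340.8547
M2: Pc = R·M2+t = (+0.15945, -0.15080, +0.42872); u = 687.7·(+0.15945)/0.42872 + 322.5 = 578.2679, v = 562.6·(-0.15080)/0.42872 + 258.6 = 60.7142
M3: Pc = R·M3+t = (-0.06380, -0.13442, +0.45150); u = 687.7·(-0.06380)/0.45150 + 322.5 = 225.3288, v = 562.6·(-0.13442)/0.45150 + 258.6 = 91.0971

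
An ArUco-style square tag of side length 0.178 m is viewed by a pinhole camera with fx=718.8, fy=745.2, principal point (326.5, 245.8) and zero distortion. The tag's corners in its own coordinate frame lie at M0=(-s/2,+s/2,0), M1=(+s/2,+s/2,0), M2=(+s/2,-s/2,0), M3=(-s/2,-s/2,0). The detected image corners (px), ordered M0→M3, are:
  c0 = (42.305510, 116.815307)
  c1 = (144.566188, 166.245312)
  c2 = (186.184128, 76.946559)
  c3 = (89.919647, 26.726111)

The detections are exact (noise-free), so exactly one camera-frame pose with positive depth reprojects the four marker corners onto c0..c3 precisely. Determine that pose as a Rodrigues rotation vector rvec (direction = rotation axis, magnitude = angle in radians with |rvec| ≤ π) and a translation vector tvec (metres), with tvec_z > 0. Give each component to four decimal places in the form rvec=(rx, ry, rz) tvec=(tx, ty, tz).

Intrinsics K: fx=718.8, fy=745.2, cx=326.5, cy=245.8
Marker side s = 0.178 m; corners in marker frame (Z=0):
  M0 = (-0.0890, +0.0890, 0)
  M1 = (+0.0890, +0.0890, 0)
  M2 = (+0.0890, -0.0890, 0)
  M3 = (-0.0890, -0.0890, 0)
Detected image corners:
  c0 = (42.305510, 116.815307) px
  c1 = (144.566188, 166.245312) px
  c2 = (186.184128, 76.946559) px
  c3 = (89.919647, 26.726111) px
Planar DLT: solve 8×8 A·h = b for H (H[2,2]=1):
  H  [+579.32042 -279.73702 +117.08902]
  H  [+298.38254 +479.32716 +96.09280]
  H  [+0.19047 -0.25376 +1.00000]
B = K⁻¹H; ‖b₁‖=0.817209, ‖b₂‖=0.817209; λ = 2/(‖b₁‖+‖b₂‖) = 1.223678, sign → tz>0 ⇒ λ=+1.223678
r₁ = λ·B[:,0] = (+0.88036,+0.41309,+0.23308); r₂ = λ·B[:,1] = (-0.33518,+0.88952,-0.31052)
r₃ = r₁×r₂ = (-0.33559,+0.19524,+0.92155); SVD([r₁ r₂ r₃]) → R = UVᵀ:
  R  [+0.88036 -0.33518 -0.33559]
  R  [+0.41309 +0.88952 +0.19524]
  R  [+0.23308 -0.31052 +0.92155]
t = (-0.35650, -0.24583, +1.22368) m
tr R = 2.691426; θ = arccos((tr R − 1)/2) = 0.562897 rad = 32.252°
axis k = ((R−Rᵀ)₃₂, (R−Rᵀ)₁₃, (R−Rᵀ)₂₁) / (2 sinθ) = (-0.473878, -0.532823, +0.701098)
rvec = θ·k = (-0.266744, -0.299925, +0.394646)

rvec=(-0.2667, -0.2999, 0.3946) tvec=(-0.3565, -0.2458, 1.2237)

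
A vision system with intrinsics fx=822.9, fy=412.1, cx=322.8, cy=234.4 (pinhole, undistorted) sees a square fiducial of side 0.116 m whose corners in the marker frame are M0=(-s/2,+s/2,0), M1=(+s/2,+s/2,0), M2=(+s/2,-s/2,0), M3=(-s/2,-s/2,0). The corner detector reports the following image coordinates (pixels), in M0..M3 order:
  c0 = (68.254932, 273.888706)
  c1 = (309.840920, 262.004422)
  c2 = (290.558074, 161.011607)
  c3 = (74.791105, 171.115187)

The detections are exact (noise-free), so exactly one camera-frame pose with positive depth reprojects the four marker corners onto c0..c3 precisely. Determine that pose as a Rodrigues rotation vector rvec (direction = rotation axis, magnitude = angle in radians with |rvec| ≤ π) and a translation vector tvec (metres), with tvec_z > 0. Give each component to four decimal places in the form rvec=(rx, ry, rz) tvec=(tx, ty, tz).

Intrinsics K: fx=822.9, fy=412.1, cx=322.8, cy=234.4
Marker side s = 0.116 m; corners in marker frame (Z=0):
  M0 = (-0.0580, +0.0580, 0)
  M1 = (+0.0580, +0.0580, 0)
  M2 = (+0.0580, -0.0580, 0)
  M3 = (-0.0580, -0.0580, 0)
Detected image corners:
  c0 = (68.254932, 273.888706) px
  c1 = (309.840920, 262.004422) px
  c2 = (290.558074, 161.011607) px
  c3 = (74.791105, 171.115187) px
Planar DLT: solve 8×8 A·h = b for H (H[2,2]=1):
  H  [+1973.51583 -125.90384 +185.98290]
  H  [-84.46653 +666.79016 +214.11091]
  H  [+0.04551 -0.97460 +1.00000]
B = K⁻¹H; ‖b₁‖=2.391995, ‖b₂‖=2.391995; λ = 2/(‖b₁‖+‖b₂‖) = 0.418061, sign → tz>0 ⇒ λ=+0.418061
r₁ = λ·B[:,0] = (+0.99515,-0.09651,+0.01902); r₂ = λ·B[:,1] = (+0.09586,+0.90819,-0.40744)
r₃ = r₁×r₂ = (+0.02204,+0.40729,+0.91303); SVD([r₁ r₂ r₃]) → R = UVᵀ:
  R  [+0.99515 +0.09586 +0.02204]
  R  [-0.09651 +0.90819 +0.40729]
  R  [+0.01902 -0.40744 +0.91303]
t = (-0.06951, -0.02058, +0.41806) m
tr R = 2.816369; θ = arccos((tr R − 1)/2) = 0.431870 rad = 24.744°
axis k = ((R−Rᵀ)₃₂, (R−Rᵀ)₁₃, (R−Rᵀ)₂₁) / (2 sinθ) = (-0.973232, +0.003608, -0.229798)
rvec = θ·k = (-0.420310, +0.001558, -0.099243)

rvec=(-0.4203, 0.0016, -0.0992) tvec=(-0.0695, -0.0206, 0.4181)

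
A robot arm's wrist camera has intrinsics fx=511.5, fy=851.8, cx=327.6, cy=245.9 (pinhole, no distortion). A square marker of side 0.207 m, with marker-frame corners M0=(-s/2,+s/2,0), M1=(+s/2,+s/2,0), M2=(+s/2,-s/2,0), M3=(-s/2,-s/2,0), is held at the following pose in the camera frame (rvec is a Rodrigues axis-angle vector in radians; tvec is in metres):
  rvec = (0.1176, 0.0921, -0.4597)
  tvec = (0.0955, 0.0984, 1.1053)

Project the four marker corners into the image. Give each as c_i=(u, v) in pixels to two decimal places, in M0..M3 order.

c0=(350.05, 424.06) c1=(436.19, 358.10) c2=(394.40, 215.35) c3=(307.68, 285.52)

Intrinsics K: fx=511.5, fy=851.8, cx=327.6, cy=245.9
Marker side s = 0.207 m; corners in marker frame (Z=0):
  M0 = (-0.1035, +0.1035, 0)
  M1 = (+0.1035, +0.1035, 0)
  M2 = (+0.1035, -0.1035, 0)
  M3 = (-0.1035, -0.1035, 0)
rvec = (0.1176, 0.0921, -0.4597), |rvec| = θ = 0.48336 rad = 27.694°
Rodrigues: sinθ=0.46476, 1−cosθ=0.11456; R = I + sinθ·[k]× + (1−cosθ)·[k]×²:
    [+0.89222 +0.44732 +0.06205]
    [-0.43670 +0.88960 -0.13383]
    [-0.11506 +0.09231 +0.98906]
t = (0.0955, 0.0984, 1.1053) m
M0: Pc = R·M0+t = (+0.04945, +0.23567, +1.12676); u = 511.5·(+0.04945)/1.12676 + 327.6 = 350.0493, v = 851.8·(+0.23567)/1.12676 + 245.9 = 424.0607
M1: Pc = R·M1+t = (+0.23414, +0.14528, +1.10295); u = 511.5·(+0.23414)/1.10295 + 327.6 = 436.1854, v = 851.8·(+0.14528)/1.10295 + 245.9 = 358.0955
M2: Pc = R·M2+t = (+0.14155, -0.03887, +1.08384); u = 511.5·(+0.14155)/1.08384 + 327.6 = 394.4011, v = 851.8·(-0.03887)/1.08384 + 245.9 = 215.3504
M3: Pc = R·M3+t = (-0.04314, +0.05152, +1.10765); u = 511.5·(-0.04314)/1.10765 + 327.6 = 307.6775, v = 851.8·(+0.05152)/1.10765 + 245.9 = 285.5231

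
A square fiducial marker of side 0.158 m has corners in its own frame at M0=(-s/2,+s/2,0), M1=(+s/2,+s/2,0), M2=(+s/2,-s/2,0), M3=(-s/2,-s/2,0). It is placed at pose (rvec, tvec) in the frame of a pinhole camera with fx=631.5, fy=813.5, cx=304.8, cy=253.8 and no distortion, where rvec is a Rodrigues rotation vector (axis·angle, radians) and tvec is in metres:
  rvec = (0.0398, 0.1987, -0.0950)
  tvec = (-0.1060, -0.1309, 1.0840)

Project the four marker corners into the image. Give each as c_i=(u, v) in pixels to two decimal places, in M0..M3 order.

c0=(204.33, 220.45) c1=(292.32, 208.63) c2=(283.08, 88.48) c3=(194.97, 103.79)

Intrinsics K: fx=631.5, fy=813.5, cx=304.8, cy=253.8
Marker side s = 0.158 m; corners in marker frame (Z=0):
  M0 = (-0.0790, +0.0790, 0)
  M1 = (+0.0790, +0.0790, 0)
  M2 = (+0.0790, -0.0790, 0)
  M3 = (-0.0790, -0.0790, 0)
rvec = (0.0398, 0.1987, -0.0950), |rvec| = θ = 0.22381 rad = 12.823°
Rodrigues: sinθ=0.22195, 1−cosθ=0.02494; R = I + sinθ·[k]× + (1−cosθ)·[k]×²:
    [+0.97585 +0.09815 +0.19516]
    [-0.09027 +0.99472 -0.04887]
    [-0.19893 +0.03007 +0.97955]
t = (-0.1060, -0.1309, 1.0840) m
M0: Pc = R·M0+t = (-0.17534, -0.04519, +1.10209); u = 631.5·(-0.17534)/1.10209 + 304.8 = 204.3308, v = 813.5·(-0.04519)/1.10209 + 253.8 = 220.4464
M1: Pc = R·M1+t = (-0.02115, -0.05945, +1.07066); u = 631.5·(-0.02115)/1.07066 + 304.8 = 292.3226, v = 813.5·(-0.05945)/1.07066 + 253.8 = 208.6302
M2: Pc = R·M2+t = (-0.03666, -0.21661, +1.06591); u = 631.5·(-0.03666)/1.06591 + 304.8 = 283.0798, v = 813.5·(-0.21661)/1.06591 + 253.8 = 88.4805
M3: Pc = R·M3+t = (-0.19085, -0.20235, +1.09734); u = 631.5·(-0.19085)/1.09734 + 304.8 = 194.9717, v = 813.5·(-0.20235)/1.09734 + 253.8 = 103.7893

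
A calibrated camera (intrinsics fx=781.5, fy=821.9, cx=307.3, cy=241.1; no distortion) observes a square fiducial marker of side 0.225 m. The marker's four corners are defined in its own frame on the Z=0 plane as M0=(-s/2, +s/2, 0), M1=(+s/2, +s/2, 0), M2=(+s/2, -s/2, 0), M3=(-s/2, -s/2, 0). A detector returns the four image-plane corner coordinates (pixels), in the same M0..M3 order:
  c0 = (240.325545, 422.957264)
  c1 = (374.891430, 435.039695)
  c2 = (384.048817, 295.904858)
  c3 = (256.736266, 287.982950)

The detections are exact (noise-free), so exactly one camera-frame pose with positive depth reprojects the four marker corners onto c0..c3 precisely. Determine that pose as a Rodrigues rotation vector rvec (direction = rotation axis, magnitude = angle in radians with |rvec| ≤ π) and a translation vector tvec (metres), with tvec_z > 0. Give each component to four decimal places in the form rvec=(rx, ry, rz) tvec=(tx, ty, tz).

rvec=(-0.3565, 0.1445, 0.0764) tvec=(0.0102, 0.1896, 1.3280)

Intrinsics K: fx=781.5, fy=821.9, cx=307.3, cy=241.1
Marker side s = 0.225 m; corners in marker frame (Z=0):
  M0 = (-0.1125, +0.1125, 0)
  M1 = (+0.1125, +0.1125, 0)
  M2 = (+0.1125, -0.1125, 0)
  M3 = (-0.1125, -0.1125, 0)
Detected image corners:
  c0 = (240.325545, 422.957264) px
  c1 = (374.891430, 435.039695) px
  c2 = (384.048817, 295.904858) px
  c3 = (256.736266, 287.982950) px
Planar DLT: solve 8×8 A·h = b for H (H[2,2]=1):
  H  [+545.02216 -137.89505 +313.33042]
  H  [+2.32694 +516.17633 +358.42043]
  H  [-0.11612 -0.25754 +1.00000]
B = K⁻¹H; ‖b₁‖=0.752991, ‖b₂‖=0.752991; λ = 2/(‖b₁‖+‖b₂‖) = 1.328038, sign → tz>0 ⇒ λ=+1.328038
r₁ = λ·B[:,0] = (+0.98682,+0.04900,-0.15422); r₂ = λ·B[:,1] = (-0.09984,+0.93437,-0.34202)
r₃ = r₁×r₂ = (+0.12734,+0.35291,+0.92695); SVD([r₁ r₂ r₃]) → R = UVᵀ:
  R  [+0.98682 -0.09984 +0.12734]
  R  [+0.04900 +0.93437 +0.35291]
  R  [-0.15422 -0.34202 +0.92695]
t = (+0.01025, +0.18957, +1.32804) m
tr R = 2.848148; θ = arccos((tr R − 1)/2) = 0.392190 rad = 22.471°
axis k = ((R−Rᵀ)₃₂, (R−Rᵀ)₁₃, (R−Rᵀ)₂₁) / (2 sinθ) = (-0.909080, +0.368321, +0.194711)
rvec = θ·k = (-0.356533, +0.144452, +0.076364)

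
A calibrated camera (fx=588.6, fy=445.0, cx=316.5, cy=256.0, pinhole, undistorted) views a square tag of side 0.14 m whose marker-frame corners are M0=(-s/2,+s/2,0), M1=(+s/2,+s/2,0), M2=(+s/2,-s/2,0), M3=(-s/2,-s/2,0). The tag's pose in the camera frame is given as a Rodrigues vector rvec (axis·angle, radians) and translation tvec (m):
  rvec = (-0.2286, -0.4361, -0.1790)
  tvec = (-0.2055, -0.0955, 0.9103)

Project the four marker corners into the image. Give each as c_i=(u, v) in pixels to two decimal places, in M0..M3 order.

c0=(145.09, 245.82) c1=(235.51, 238.29) c2=(218.67, 176.11) c3=(129.65, 179.17)

Intrinsics K: fx=588.6, fy=445.0, cx=316.5, cy=256.0
Marker side s = 0.14 m; corners in marker frame (Z=0):
  M0 = (-0.0700, +0.0700, 0)
  M1 = (+0.0700, +0.0700, 0)
  M2 = (+0.0700, -0.0700, 0)
  M3 = (-0.0700, -0.0700, 0)
rvec = (-0.2286, -0.4361, -0.1790), |rvec| = θ = 0.52391 rad = 30.018°
Rodrigues: sinθ=0.50027, 1−cosθ=0.13413; R = I + sinθ·[k]× + (1−cosθ)·[k]×²:
    [+0.89141 +0.21964 -0.39643]
    [-0.12221 +0.95881 +0.25643]
    [+0.43642 -0.18014 +0.88153]
t = (-0.2055, -0.0955, 0.9103) m
M0: Pc = R·M0+t = (-0.25252, -0.01983, +0.86714); u = 588.6·(-0.25252)/0.86714 + 316.5 = 145.0914, v = 445.0·(-0.01983)/0.86714 + 256.0 = 245.8241
M1: Pc = R·M1+t = (-0.12773, -0.03694, +0.92824); u = 588.6·(-0.12773)/0.92824 + 316.5 = 235.5080, v = 445.0·(-0.03694)/0.92824 + 256.0 = 238.2918
M2: Pc = R·M2+t = (-0.15848, -0.17117, +0.95346); u = 588.6·(-0.15848)/0.95346 + 316.5 = 218.6676, v = 445.0·(-0.17117)/0.95346 + 256.0 = 176.1108
M3: Pc = R·M3+t = (-0.28327, -0.15406, +0.89236); u = 588.6·(-0.28327)/0.89236 + 316.5 = 129.6533, v = 445.0·(-0.15406)/0.89236 + 256.0 = 179.1728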